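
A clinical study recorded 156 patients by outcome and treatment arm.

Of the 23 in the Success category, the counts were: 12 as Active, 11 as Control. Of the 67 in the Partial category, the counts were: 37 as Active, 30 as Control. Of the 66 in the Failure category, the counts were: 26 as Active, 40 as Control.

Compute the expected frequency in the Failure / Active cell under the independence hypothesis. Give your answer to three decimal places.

Row total (Failure) = 66; column total (Active) = 75; grand total N = 156.
Expected count = (row total × column total) / N = 66 × 75 / 156 = 31.731.

31.731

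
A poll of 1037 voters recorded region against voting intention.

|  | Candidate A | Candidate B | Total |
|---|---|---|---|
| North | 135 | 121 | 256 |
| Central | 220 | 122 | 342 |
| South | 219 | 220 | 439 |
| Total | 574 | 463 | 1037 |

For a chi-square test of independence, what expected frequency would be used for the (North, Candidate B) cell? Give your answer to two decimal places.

Row total (North) = 256; column total (Candidate B) = 463; grand total N = 1037.
Expected count = (row total × column total) / N = 256 × 463 / 1037 = 114.30.

114.30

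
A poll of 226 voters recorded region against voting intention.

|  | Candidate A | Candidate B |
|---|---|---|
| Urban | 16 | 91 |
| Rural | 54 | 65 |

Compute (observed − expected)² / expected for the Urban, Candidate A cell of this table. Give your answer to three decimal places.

8.866

Row total (Urban) = 107; column total (Candidate A) = 70; N = 226.
Expected count E = 107 × 70 / 226 = 33.1416.
Contribution = (O − E)²/E = (16 − 33.1416)² / 33.1416 = 8.866.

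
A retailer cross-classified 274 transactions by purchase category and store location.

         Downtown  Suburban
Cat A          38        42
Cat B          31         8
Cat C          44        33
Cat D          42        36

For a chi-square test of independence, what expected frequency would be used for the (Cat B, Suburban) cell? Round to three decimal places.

Row total (Cat B) = 39; column total (Suburban) = 119; grand total N = 274.
Expected count = (row total × column total) / N = 39 × 119 / 274 = 16.938.

16.938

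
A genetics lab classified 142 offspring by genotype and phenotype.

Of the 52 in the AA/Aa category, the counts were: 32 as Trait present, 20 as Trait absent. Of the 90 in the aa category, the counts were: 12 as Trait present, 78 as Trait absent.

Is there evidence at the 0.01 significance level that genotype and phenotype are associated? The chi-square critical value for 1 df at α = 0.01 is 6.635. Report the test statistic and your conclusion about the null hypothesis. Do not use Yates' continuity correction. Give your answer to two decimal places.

35.81; reject H₀

Row totals: 52, 90. Column totals: 44, 98. Grand total N = 142.
Expected counts (row total × column total / N):
  AA/Aa, Trait present: 52×44/142 = 16.1127
  AA/Aa, Trait absent: 52×98/142 = 35.8873
  aa, Trait present: 90×44/142 = 27.8873
  aa, Trait absent: 90×98/142 = 62.1127
Contributions (O − E)²/E:
  (32 − 16.1127)²/16.1127 = 15.6651
  (20 − 35.8873)²/35.8873 = 7.0333
  (12 − 27.8873)²/27.8873 = 9.0509
  (78 − 62.1127)²/62.1127 = 4.0637
χ² = 15.6651 + 7.0333 + 9.0509 + 4.0637 = 35.81
df = (2−1)(2−1) = 1. Since 35.81 > 6.635, reject the null hypothesis of independence at α = 0.01.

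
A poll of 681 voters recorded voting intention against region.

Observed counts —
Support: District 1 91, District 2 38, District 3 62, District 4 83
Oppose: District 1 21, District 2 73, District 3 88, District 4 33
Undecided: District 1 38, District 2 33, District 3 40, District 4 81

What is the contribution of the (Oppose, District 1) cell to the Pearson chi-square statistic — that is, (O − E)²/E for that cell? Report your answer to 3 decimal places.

Row total (Oppose) = 215; column total (District 1) = 150; N = 681.
Expected count E = 215 × 150 / 681 = 47.3568.
Contribution = (O − E)²/E = (21 − 47.3568)² / 47.3568 = 14.669.

14.669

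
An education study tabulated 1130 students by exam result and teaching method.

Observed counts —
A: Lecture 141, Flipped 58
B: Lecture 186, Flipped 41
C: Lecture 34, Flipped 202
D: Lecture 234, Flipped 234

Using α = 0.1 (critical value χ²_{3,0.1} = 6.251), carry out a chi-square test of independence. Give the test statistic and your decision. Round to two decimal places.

Row totals: 199, 227, 236, 468. Column totals: 595, 535. Grand total N = 1130.
Expected counts (row total × column total / N):
  A, Lecture: 199×595/1130 = 104.7832
  A, Flipped: 199×535/1130 = 94.2168
  B, Lecture: 227×595/1130 = 119.5265
  B, Flipped: 227×535/1130 = 107.4735
  C, Lecture: 236×595/1130 = 124.2655
  C, Flipped: 236×535/1130 = 111.7345
  D, Lecture: 468×595/1130 = 246.4248
  D, Flipped: 468×535/1130 = 221.5752
Contributions (O − E)²/E:
  (141 − 104.7832)²/104.7832 = 12.5178
  (58 − 94.2168)²/94.2168 = 13.9217
  (186 − 119.5265)²/119.5265 = 36.9686
  (41 − 107.4735)²/107.4735 = 41.1146
  (34 − 124.2655)²/124.2655 = 65.5682
  (202 − 111.7345)²/111.7345 = 72.9216
  (234 − 246.4248)²/246.4248 = 0.6265
  (234 − 221.5752)²/221.5752 = 0.6967
χ² = 12.5178 + 13.9217 + 36.9686 + 41.1146 + 65.5682 + 72.9216 + 0.6265 + 0.6967 = 244.34
df = (4−1)(2−1) = 3. Since 244.34 > 6.251, reject the null hypothesis of independence at α = 0.1.

244.34; reject H₀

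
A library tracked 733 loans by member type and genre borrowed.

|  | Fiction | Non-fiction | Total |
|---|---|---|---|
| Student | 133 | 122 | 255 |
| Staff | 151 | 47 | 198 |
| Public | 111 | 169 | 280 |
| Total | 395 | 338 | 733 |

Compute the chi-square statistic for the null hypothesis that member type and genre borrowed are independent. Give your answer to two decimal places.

63.06

Grand total N = 733.
Expected counts (row total × column total / N):
  Student, Fiction: 255×395/733 = 137.4147
  Student, Non-fiction: 255×338/733 = 117.5853
  Staff, Fiction: 198×395/733 = 106.6985
  Staff, Non-fiction: 198×338/733 = 91.3015
  Public, Fiction: 280×395/733 = 150.8868
  Public, Non-fiction: 280×338/733 = 129.1132
Contributions (O − E)²/E:
  (133 − 137.4147)²/137.4147 = 0.1418
  (122 − 117.5853)²/117.5853 = 0.1657
  (151 − 106.6985)²/106.6985 = 18.3941
  (47 − 91.3015)²/91.3015 = 21.4961
  (111 − 150.8868)²/150.8868 = 10.5440
  (169 − 129.1132)²/129.1132 = 12.3222
χ² = 0.1418 + 0.1657 + 18.3941 + 21.4961 + 10.5440 + 12.3222 = 63.06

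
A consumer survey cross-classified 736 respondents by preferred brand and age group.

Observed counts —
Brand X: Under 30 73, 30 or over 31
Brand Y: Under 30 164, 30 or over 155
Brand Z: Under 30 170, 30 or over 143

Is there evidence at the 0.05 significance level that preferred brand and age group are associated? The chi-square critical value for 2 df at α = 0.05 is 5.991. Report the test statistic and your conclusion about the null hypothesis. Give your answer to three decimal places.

Row totals: 104, 319, 313. Column totals: 407, 329. Grand total N = 736.
Expected counts (row total × column total / N):
  Brand X, Under 30: 104×407/736 = 57.5109
  Brand X, 30 or over: 104×329/736 = 46.4891
  Brand Y, Under 30: 319×407/736 = 176.4035
  Brand Y, 30 or over: 319×329/736 = 142.5965
  Brand Z, Under 30: 313×407/736 = 173.0856
  Brand Z, 30 or over: 313×329/736 = 139.9144
Contributions (O − E)²/E:
  (73 − 57.5109)²/57.5109 = 4.1716
  (31 − 46.4891)²/46.4891 = 5.1606
  (164 − 176.4035)²/176.4035 = 0.8721
  (155 − 142.5965)²/142.5965 = 1.0789
  (170 − 173.0856)²/173.0856 = 0.0550
  (143 − 139.9144)²/139.9144 = 0.0680
χ² = 4.1716 + 5.1606 + 0.8721 + 1.0789 + 0.0550 + 0.0680 = 11.406
df = (3−1)(2−1) = 2. Since 11.406 > 5.991, reject the null hypothesis of independence at α = 0.05.

11.406; reject H₀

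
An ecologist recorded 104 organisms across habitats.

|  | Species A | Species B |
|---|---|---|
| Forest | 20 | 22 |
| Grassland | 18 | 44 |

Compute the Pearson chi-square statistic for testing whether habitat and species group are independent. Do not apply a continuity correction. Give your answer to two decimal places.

3.73

Row totals: 42, 62. Column totals: 38, 66. Grand total N = 104.
Expected counts (row total × column total / N):
  Forest, Species A: 42×38/104 = 15.346
  Forest, Species B: 42×66/104 = 26.654
  Grassland, Species A: 62×38/104 = 22.654
  Grassland, Species B: 62×66/104 = 39.346
Contributions (O − E)²/E:
  (20 − 15.346)²/15.346 = 1.4114
  (22 − 26.654)²/26.654 = 0.8126
  (18 − 22.654)²/22.654 = 0.9561
  (44 − 39.346)²/39.346 = 0.5505
χ² = 1.4114 + 0.8126 + 0.9561 + 0.5505 = 3.73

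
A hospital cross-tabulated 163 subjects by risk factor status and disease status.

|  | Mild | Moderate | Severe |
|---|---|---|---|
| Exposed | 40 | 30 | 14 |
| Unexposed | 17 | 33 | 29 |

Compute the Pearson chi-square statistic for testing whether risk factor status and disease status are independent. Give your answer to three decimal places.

Row totals: 84, 79. Column totals: 57, 63, 43. Grand total N = 163.
Expected counts (row total × column total / N):
  Exposed, Mild: 84×57/163 = 29.3742
  Exposed, Moderate: 84×63/163 = 32.4663
  Exposed, Severe: 84×43/163 = 22.1595
  Unexposed, Mild: 79×57/163 = 27.6258
  Unexposed, Moderate: 79×63/163 = 30.5337
  Unexposed, Severe: 79×43/163 = 20.8405
Contributions (O − E)²/E:
  (40 − 29.3742)²/29.3742 = 3.8438
  (30 − 32.4663)²/32.4663 = 0.1874
  (14 − 22.1595)²/22.1595 = 3.0045
  (17 − 27.6258)²/27.6258 = 4.0870
  (33 − 30.5337)²/30.5337 = 0.1992
  (29 − 20.8405)²/20.8405 = 3.1946
χ² = 3.8438 + 0.1874 + 3.0045 + 4.0870 + 0.1992 + 3.1946 = 14.516

14.516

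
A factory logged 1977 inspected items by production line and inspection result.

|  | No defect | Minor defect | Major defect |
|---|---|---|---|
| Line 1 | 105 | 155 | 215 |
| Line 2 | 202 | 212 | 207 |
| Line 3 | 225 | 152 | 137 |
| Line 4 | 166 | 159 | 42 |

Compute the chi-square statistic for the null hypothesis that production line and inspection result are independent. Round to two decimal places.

139.97

Row totals: 475, 621, 514, 367. Column totals: 698, 678, 601. Grand total N = 1977.
Expected counts (row total × column total / N):
  Line 1, No defect: 475×698/1977 = 167.704
  Line 1, Minor defect: 475×678/1977 = 162.898
  Line 1, Major defect: 475×601/1977 = 144.398
  Line 2, No defect: 621×698/1977 = 219.250
  Line 2, Minor defect: 621×678/1977 = 212.968
  Line 2, Major defect: 621×601/1977 = 188.781
  Line 3, No defect: 514×698/1977 = 181.473
  Line 3, Minor defect: 514×678/1977 = 176.273
  Line 3, Major defect: 514×601/1977 = 156.254
  Line 4, No defect: 367×698/1977 = 129.573
  Line 4, Minor defect: 367×678/1977 = 125.860
  Line 4, Major defect: 367×601/1977 = 111.567
Contributions (O − E)²/E:
  (105 − 167.704)²/167.704 = 23.4448
  (155 − 162.898)²/162.898 = 0.3829
  (215 − 144.398)²/144.398 = 34.5202
  (202 − 219.250)²/219.250 = 1.3572
  (212 − 212.968)²/212.968 = 0.0044
  (207 − 188.781)²/188.781 = 1.7583
  (225 − 181.473)²/181.473 = 10.4401
  (152 − 176.273)²/176.273 = 3.3424
  (137 − 156.254)²/156.254 = 2.3725
  (166 − 129.573)²/129.573 = 10.2408
  (159 − 125.860)²/125.860 = 8.7260
  (42 − 111.567)²/111.567 = 43.3781
χ² = 23.4448 + 0.3829 + 34.5202 + 1.3572 + 0.0044 + 1.7583 + 10.4401 + 3.3424 + 2.3725 + 10.2408 + 8.7260 + 43.3781 = 139.97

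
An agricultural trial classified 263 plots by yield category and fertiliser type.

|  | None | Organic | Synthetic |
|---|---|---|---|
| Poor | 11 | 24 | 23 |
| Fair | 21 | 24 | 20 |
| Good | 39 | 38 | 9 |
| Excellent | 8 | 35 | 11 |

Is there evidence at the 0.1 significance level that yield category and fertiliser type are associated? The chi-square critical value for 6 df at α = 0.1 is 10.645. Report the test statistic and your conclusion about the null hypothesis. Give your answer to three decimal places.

33.057; reject H₀

Row totals: 58, 65, 86, 54. Column totals: 79, 121, 63. Grand total N = 263.
Expected counts (row total × column total / N):
  Poor, None: 58×79/263 = 17.42205
  Poor, Organic: 58×121/263 = 26.68441
  Poor, Synthetic: 58×63/263 = 13.89354
  Fair, None: 65×79/263 = 19.52471
  Fair, Organic: 65×121/263 = 29.90494
  Fair, Synthetic: 65×63/263 = 15.57034
  Good, None: 86×79/263 = 25.83270
  Good, Organic: 86×121/263 = 39.56654
  Good, Synthetic: 86×63/263 = 20.60076
  Excellent, None: 54×79/263 = 16.22053
  Excellent, Organic: 54×121/263 = 24.84411
  Excellent, Synthetic: 54×63/263 = 12.93536
Contributions (O − E)²/E:
  (11 − 17.42205)²/17.42205 = 2.3673
  (24 − 26.68441)²/26.68441 = 0.2700
  (23 − 13.89354)²/13.89354 = 5.9688
  (21 − 19.52471)²/19.52471 = 0.1115
  (24 − 29.90494)²/29.90494 = 1.1660
  (20 − 15.57034)²/15.57034 = 1.2602
  (39 − 25.83270)²/25.83270 = 6.7116
  (38 − 39.56654)²/39.56654 = 0.0620
  (9 − 20.60076)²/20.60076 = 6.5327
  (8 − 16.22053)²/16.22053 = 4.1661
  (35 − 24.84411)²/24.84411 = 4.1516
  (11 − 12.93536)²/12.93536 = 0.2896
χ² = 2.3673 + 0.2700 + 5.9688 + 0.1115 + 1.1660 + 1.2602 + 6.7116 + 0.0620 + 6.5327 + 4.1661 + 4.1516 + 0.2896 = 33.057
df = (4−1)(3−1) = 6. Since 33.057 > 10.645, reject the null hypothesis of independence at α = 0.1.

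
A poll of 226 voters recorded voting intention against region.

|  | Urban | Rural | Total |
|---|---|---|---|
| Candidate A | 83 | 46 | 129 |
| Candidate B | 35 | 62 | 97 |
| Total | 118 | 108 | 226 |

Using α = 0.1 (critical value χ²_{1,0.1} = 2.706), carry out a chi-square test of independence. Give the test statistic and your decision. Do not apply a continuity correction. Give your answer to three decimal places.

17.720; reject H₀

Grand total N = 226.
Expected counts (row total × column total / N):
  Candidate A, Urban: 129×118/226 = 67.35398
  Candidate A, Rural: 129×108/226 = 61.64602
  Candidate B, Urban: 97×118/226 = 50.64602
  Candidate B, Rural: 97×108/226 = 46.35398
Contributions (O − E)²/E:
  (83 − 67.35398)²/67.35398 = 3.6345
  (46 − 61.64602)²/61.64602 = 3.9710
  (35 − 50.64602)²/50.64602 = 4.8335
  (62 − 46.35398)²/46.35398 = 5.2811
χ² = 3.6345 + 3.9710 + 4.8335 + 5.2811 = 17.720
df = (2−1)(2−1) = 1. Since 17.720 > 2.706, reject the null hypothesis of independence at α = 0.1.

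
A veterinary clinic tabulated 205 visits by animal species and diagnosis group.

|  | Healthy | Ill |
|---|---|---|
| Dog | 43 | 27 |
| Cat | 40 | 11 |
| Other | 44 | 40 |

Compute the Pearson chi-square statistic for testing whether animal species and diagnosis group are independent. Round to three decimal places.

Row totals: 70, 51, 84. Column totals: 127, 78. Grand total N = 205.
Expected counts (row total × column total / N):
  Dog, Healthy: 70×127/205 = 43.3659
  Dog, Ill: 70×78/205 = 26.6341
  Cat, Healthy: 51×127/205 = 31.5951
  Cat, Ill: 51×78/205 = 19.4049
  Other, Healthy: 84×127/205 = 52.0390
  Other, Ill: 84×78/205 = 31.9610
Contributions (O − E)²/E:
  (43 − 43.3659)²/43.3659 = 0.0031
  (27 − 26.6341)²/26.6341 = 0.0050
  (40 − 31.5951)²/31.5951 = 2.2359
  (11 − 19.4049)²/19.4049 = 3.6404
  (44 − 52.0390)²/52.0390 = 1.2419
  (40 − 31.9610)²/31.9610 = 2.0220
χ² = 0.0031 + 0.0050 + 2.2359 + 3.6404 + 1.2419 + 2.0220 = 9.148

9.148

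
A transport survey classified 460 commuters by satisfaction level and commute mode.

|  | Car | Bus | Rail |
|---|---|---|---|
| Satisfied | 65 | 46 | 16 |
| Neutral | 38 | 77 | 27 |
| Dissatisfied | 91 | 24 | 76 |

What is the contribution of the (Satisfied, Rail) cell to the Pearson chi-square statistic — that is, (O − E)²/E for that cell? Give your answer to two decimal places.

Row total (Satisfied) = 127; column total (Rail) = 119; N = 460.
Expected count E = 127 × 119 / 460 = 32.854.
Contribution = (O − E)²/E = (16 − 32.854)² / 32.854 = 8.65.

8.65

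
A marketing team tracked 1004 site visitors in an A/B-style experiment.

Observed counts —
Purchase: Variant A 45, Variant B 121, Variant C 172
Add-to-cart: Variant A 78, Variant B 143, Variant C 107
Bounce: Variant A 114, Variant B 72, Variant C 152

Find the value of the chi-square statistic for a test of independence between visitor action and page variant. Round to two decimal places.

Row totals: 338, 328, 338. Column totals: 237, 336, 431. Grand total N = 1004.
Expected counts (row total × column total / N):
  Purchase, Variant A: 338×237/1004 = 79.7869
  Purchase, Variant B: 338×336/1004 = 113.1155
  Purchase, Variant C: 338×431/1004 = 145.0976
  Add-to-cart, Variant A: 328×237/1004 = 77.4263
  Add-to-cart, Variant B: 328×336/1004 = 109.7689
  Add-to-cart, Variant C: 328×431/1004 = 140.8048
  Bounce, Variant A: 338×237/1004 = 79.7869
  Bounce, Variant B: 338×336/1004 = 113.1155
  Bounce, Variant C: 338×431/1004 = 145.0976
Contributions (O − E)²/E:
  (45 − 79.7869)²/79.7869 = 15.1670
  (121 − 113.1155)²/113.1155 = 0.5496
  (172 − 145.0976)²/145.0976 = 4.9879
  (78 − 77.4263)²/77.4263 = 0.0043
  (143 − 109.7689)²/109.7689 = 10.0603
  (107 − 140.8048)²/140.8048 = 8.1159
  (114 − 79.7869)²/79.7869 = 14.6708
  (72 − 113.1155)²/113.1155 = 14.9448
  (152 − 145.0976)²/145.0976 = 0.3284
χ² = 15.1670 + 0.5496 + 4.9879 + 0.0043 + 10.0603 + 8.1159 + 14.6708 + 14.9448 + 0.3284 = 68.83

68.83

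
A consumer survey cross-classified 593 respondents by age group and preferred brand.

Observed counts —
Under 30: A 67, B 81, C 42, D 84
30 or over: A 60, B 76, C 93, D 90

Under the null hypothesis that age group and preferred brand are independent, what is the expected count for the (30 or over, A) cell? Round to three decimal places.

68.319

Row total (30 or over) = 319; column total (A) = 127; grand total N = 593.
Expected count = (row total × column total) / N = 319 × 127 / 593 = 68.319.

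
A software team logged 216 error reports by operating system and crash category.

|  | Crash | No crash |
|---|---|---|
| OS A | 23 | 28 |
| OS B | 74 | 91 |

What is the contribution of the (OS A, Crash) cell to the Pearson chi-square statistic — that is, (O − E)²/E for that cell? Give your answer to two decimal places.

Row total (OS A) = 51; column total (Crash) = 97; N = 216.
Expected count E = 51 × 97 / 216 = 22.903.
Contribution = (O − E)²/E = (23 − 22.903)² / 22.903 = 0.00.

0.00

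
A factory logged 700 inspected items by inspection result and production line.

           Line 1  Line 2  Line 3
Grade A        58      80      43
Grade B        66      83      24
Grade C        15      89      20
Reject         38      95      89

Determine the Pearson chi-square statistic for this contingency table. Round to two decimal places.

77.12

Row totals: 181, 173, 124, 222. Column totals: 177, 347, 176. Grand total N = 700.
Expected counts (row total × column total / N):
  Grade A, Line 1: 181×177/700 = 45.767
  Grade A, Line 2: 181×347/700 = 89.724
  Grade A, Line 3: 181×176/700 = 45.509
  Grade B, Line 1: 173×177/700 = 43.744
  Grade B, Line 2: 173×347/700 = 85.759
  Grade B, Line 3: 173×176/700 = 43.497
  Grade C, Line 1: 124×177/700 = 31.354
  Grade C, Line 2: 124×347/700 = 61.469
  Grade C, Line 3: 124×176/700 = 31.177
  Reject, Line 1: 222×177/700 = 56.134
  Reject, Line 2: 222×347/700 = 110.049
  Reject, Line 3: 222×176/700 = 55.817
Contributions (O − E)²/E:
  (58 − 45.767)²/45.767 = 3.2697
  (80 − 89.724)²/89.724 = 1.0539
  (43 − 45.509)²/45.509 = 0.1383
  (66 − 43.744)²/43.744 = 11.3234
  (83 − 85.759)²/85.759 = 0.0888
  (24 − 43.497)²/43.497 = 8.7393
  (15 − 31.354)²/31.354 = 8.5301
  (89 − 61.469)²/61.469 = 12.3307
  (20 − 31.177)²/31.177 = 4.0070
  (38 − 56.134)²/56.134 = 5.8582
  (95 − 110.049)²/110.049 = 2.0579
  (89 − 55.817)²/55.817 = 19.7272
χ² = 3.2697 + 1.0539 + 0.1383 + 11.3234 + 0.0888 + 8.7393 + 8.5301 + 12.3307 + 4.0070 + 5.8582 + 2.0579 + 19.7272 = 77.12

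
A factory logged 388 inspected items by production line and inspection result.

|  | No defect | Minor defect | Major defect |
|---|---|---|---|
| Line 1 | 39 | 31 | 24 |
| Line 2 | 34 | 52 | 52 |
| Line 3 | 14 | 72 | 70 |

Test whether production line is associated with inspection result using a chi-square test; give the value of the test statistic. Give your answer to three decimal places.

36.780

Row totals: 94, 138, 156. Column totals: 87, 155, 146. Grand total N = 388.
Expected counts (row total × column total / N):
  Line 1, No defect: 94×87/388 = 21.0773
  Line 1, Minor defect: 94×155/388 = 37.5515
  Line 1, Major defect: 94×146/388 = 35.3711
  Line 2, No defect: 138×87/388 = 30.9433
  Line 2, Minor defect: 138×155/388 = 55.1289
  Line 2, Major defect: 138×146/388 = 51.9278
  Line 3, No defect: 156×87/388 = 34.9794
  Line 3, Minor defect: 156×155/388 = 62.3196
  Line 3, Major defect: 156×146/388 = 58.7010
Contributions (O − E)²/E:
  (39 − 21.0773)²/21.0773 = 15.2402
  (31 − 37.5515)²/37.5515 = 1.1430
  (24 − 35.3711)²/35.3711 = 3.6556
  (34 − 30.9433)²/30.9433 = 0.3020
  (52 − 55.1289)²/55.1289 = 0.1776
  (52 − 51.9278)²/51.9278 = 0.0001
  (14 − 34.9794)²/34.9794 = 12.5827
  (72 − 62.3196)²/62.3196 = 1.5037
  (70 − 58.7010)²/58.7010 = 2.1749
χ² = 15.2402 + 1.1430 + 3.6556 + 0.3020 + 0.1776 + 0.0001 + 12.5827 + 1.5037 + 2.1749 = 36.780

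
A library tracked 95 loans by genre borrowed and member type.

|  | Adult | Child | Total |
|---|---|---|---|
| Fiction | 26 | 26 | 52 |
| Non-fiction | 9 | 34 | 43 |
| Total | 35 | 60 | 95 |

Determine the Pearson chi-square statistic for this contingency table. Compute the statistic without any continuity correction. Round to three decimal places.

8.548

Grand total N = 95.
Expected counts (row total × column total / N):
  Fiction, Adult: 52×35/95 = 19.1579
  Fiction, Child: 52×60/95 = 32.8421
  Non-fiction, Adult: 43×35/95 = 15.8421
  Non-fiction, Child: 43×60/95 = 27.1579
Contributions (O − E)²/E:
  (26 − 19.1579)²/19.1579 = 2.4436
  (26 − 32.8421)²/32.8421 = 1.4254
  (9 − 15.8421)²/15.8421 = 2.9551
  (34 − 27.1579)²/27.1579 = 1.7238
χ² = 2.4436 + 1.4254 + 2.9551 + 1.7238 = 8.548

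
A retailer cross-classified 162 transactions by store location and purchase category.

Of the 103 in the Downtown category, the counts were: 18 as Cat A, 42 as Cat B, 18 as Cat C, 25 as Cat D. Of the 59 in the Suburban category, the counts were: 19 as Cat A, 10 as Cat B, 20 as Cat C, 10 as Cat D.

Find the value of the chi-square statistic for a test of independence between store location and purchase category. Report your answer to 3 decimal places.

15.442

Row totals: 103, 59. Column totals: 37, 52, 38, 35. Grand total N = 162.
Expected counts (row total × column total / N):
  Downtown, Cat A: 103×37/162 = 23.5247
  Downtown, Cat B: 103×52/162 = 33.0617
  Downtown, Cat C: 103×38/162 = 24.1605
  Downtown, Cat D: 103×35/162 = 22.2531
  Suburban, Cat A: 59×37/162 = 13.4753
  Suburban, Cat B: 59×52/162 = 18.9383
  Suburban, Cat C: 59×38/162 = 13.8395
  Suburban, Cat D: 59×35/162 = 12.7469
Contributions (O − E)²/E:
  (18 − 23.5247)²/23.5247 = 1.2975
  (42 − 33.0617)²/33.0617 = 2.4165
  (18 − 24.1605)²/24.1605 = 1.5708
  (25 − 22.2531)²/22.2531 = 0.3391
  (19 − 13.4753)²/13.4753 = 2.2651
  (10 − 18.9383)²/18.9383 = 4.2186
  (20 − 13.8395)²/13.8395 = 2.7423
  (10 − 12.7469)²/12.7469 = 0.5919
χ² = 1.2975 + 2.4165 + 1.5708 + 0.3391 + 2.2651 + 4.2186 + 2.7423 + 0.5919 = 15.442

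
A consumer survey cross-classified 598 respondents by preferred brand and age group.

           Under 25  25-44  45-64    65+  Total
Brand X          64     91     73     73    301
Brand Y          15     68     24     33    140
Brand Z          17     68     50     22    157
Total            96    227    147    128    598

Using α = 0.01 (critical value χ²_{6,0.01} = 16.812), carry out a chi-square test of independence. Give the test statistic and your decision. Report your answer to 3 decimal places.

Grand total N = 598.
Expected counts (row total × column total / N):
  Brand X, Under 25: 301×96/598 = 48.3211
  Brand X, 25-44: 301×227/598 = 114.2592
  Brand X, 45-64: 301×147/598 = 73.9916
  Brand X, 65+: 301×128/598 = 64.4281
  Brand Y, Under 25: 140×96/598 = 22.4749
  Brand Y, 25-44: 140×227/598 = 53.1438
  Brand Y, 45-64: 140×147/598 = 34.4147
  Brand Y, 65+: 140×128/598 = 29.9666
  Brand Z, Under 25: 157×96/598 = 25.2040
  Brand Z, 25-44: 157×227/598 = 59.5970
  Brand Z, 45-64: 157×147/598 = 38.5936
  Brand Z, 65+: 157×128/598 = 33.6054
Contributions (O − E)²/E:
  (64 − 48.3211)²/48.3211 = 5.0874
  (91 − 114.2592)²/114.2592 = 4.7348
  (73 − 73.9916)²/73.9916 = 0.0133
  (73 − 64.4281)²/64.4281 = 1.1405
  (15 − 22.4749)²/22.4749 = 2.4861
  (68 − 53.1438)²/53.1438 = 4.1530
  (24 − 34.4147)²/34.4147 = 3.1517
  (33 − 29.9666)²/29.9666 = 0.3071
  (17 − 25.2040)²/25.2040 = 2.6704
  (68 − 59.5970)²/59.5970 = 1.1848
  (50 − 38.5936)²/38.5936 = 3.3712
  (22 − 33.6054)²/33.6054 = 4.0078
χ² = 5.0874 + 4.7348 + 0.0133 + 1.1405 + 2.4861 + 4.1530 + 3.1517 + 0.3071 + 2.6704 + 1.1848 + 3.3712 + 4.0078 = 32.308
df = (3−1)(4−1) = 6. Since 32.308 > 16.812, reject the null hypothesis of independence at α = 0.01.

32.308; reject H₀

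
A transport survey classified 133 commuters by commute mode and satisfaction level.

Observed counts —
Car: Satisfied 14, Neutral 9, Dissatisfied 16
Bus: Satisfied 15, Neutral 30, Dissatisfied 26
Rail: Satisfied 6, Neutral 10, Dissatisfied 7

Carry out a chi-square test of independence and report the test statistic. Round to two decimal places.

Row totals: 39, 71, 23. Column totals: 35, 49, 49. Grand total N = 133.
Expected counts (row total × column total / N):
  Car, Satisfied: 39×35/133 = 10.263
  Car, Neutral: 39×49/133 = 14.368
  Car, Dissatisfied: 39×49/133 = 14.368
  Bus, Satisfied: 71×35/133 = 18.684
  Bus, Neutral: 71×49/133 = 26.158
  Bus, Dissatisfied: 71×49/133 = 26.158
  Rail, Satisfied: 23×35/133 = 6.053
  Rail, Neutral: 23×49/133 = 8.474
  Rail, Dissatisfied: 23×49/133 = 8.474
Contributions (O − E)²/E:
  (14 − 10.263)²/10.263 = 1.3607
  (9 − 14.368)²/14.368 = 2.0055
  (16 − 14.368)²/14.368 = 0.1854
  (15 − 18.684)²/18.684 = 0.7264
  (30 − 26.158)²/26.158 = 0.5643
  (26 − 26.158)²/26.158 = 0.0010
  (6 − 6.053)²/6.053 = 0.0005
  (10 − 8.474)²/8.474 = 0.2748
  (7 − 8.474)²/8.474 = 0.2564
χ² = 1.3607 + 2.0055 + 0.1854 + 0.7264 + 0.5643 + 0.0010 + 0.0005 + 0.2748 + 0.2564 = 5.38

5.38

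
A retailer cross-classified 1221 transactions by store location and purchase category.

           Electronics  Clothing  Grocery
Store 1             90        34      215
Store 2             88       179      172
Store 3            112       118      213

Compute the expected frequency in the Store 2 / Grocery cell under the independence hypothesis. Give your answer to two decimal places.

215.72

Row total (Store 2) = 439; column total (Grocery) = 600; grand total N = 1221.
Expected count = (row total × column total) / N = 439 × 600 / 1221 = 215.72.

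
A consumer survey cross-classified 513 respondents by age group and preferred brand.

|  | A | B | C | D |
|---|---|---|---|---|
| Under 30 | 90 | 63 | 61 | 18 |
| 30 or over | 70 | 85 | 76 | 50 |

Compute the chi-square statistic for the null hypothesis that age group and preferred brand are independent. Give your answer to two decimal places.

Row totals: 232, 281. Column totals: 160, 148, 137, 68. Grand total N = 513.
Expected counts (row total × column total / N):
  Under 30, A: 232×160/513 = 72.359
  Under 30, B: 232×148/513 = 66.932
  Under 30, C: 232×137/513 = 61.957
  Under 30, D: 232×68/513 = 30.752
  30 or over, A: 281×160/513 = 87.641
  30 or over, B: 281×148/513 = 81.068
  30 or over, C: 281×137/513 = 75.043
  30 or over, D: 281×68/513 = 37.248
Contributions (O − E)²/E:
  (90 − 72.359)²/72.359 = 4.3008
  (63 − 66.932)²/66.932 = 0.2310
  (61 − 61.957)²/61.957 = 0.0148
  (18 − 30.752)²/30.752 = 5.2879
  (70 − 87.641)²/87.641 = 3.5509
  (85 − 81.068)²/81.068 = 0.1907
  (76 − 75.043)²/75.043 = 0.0122
  (50 − 37.248)²/37.248 = 4.3657
χ² = 4.3008 + 0.2310 + 0.0148 + 5.2879 + 3.5509 + 0.1907 + 0.0122 + 4.3657 = 17.95

17.95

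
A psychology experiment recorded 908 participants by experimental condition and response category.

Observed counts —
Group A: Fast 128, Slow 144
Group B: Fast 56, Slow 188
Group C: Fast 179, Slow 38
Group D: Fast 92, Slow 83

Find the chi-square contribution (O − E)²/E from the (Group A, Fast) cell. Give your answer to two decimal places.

Row total (Group A) = 272; column total (Fast) = 455; N = 908.
Expected count E = 272 × 455 / 908 = 136.300.
Contribution = (O − E)²/E = (128 − 136.300)² / 136.300 = 0.51.

0.51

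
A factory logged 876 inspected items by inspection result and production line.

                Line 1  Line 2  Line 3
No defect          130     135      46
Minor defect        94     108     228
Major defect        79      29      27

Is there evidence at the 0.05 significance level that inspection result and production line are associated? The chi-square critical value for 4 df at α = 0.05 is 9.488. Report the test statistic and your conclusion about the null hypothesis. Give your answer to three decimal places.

157.672; reject H₀

Row totals: 311, 430, 135. Column totals: 303, 272, 301. Grand total N = 876.
Expected counts (row total × column total / N):
  No defect, Line 1: 311×303/876 = 107.57192
  No defect, Line 2: 311×272/876 = 96.56621
  No defect, Line 3: 311×301/876 = 106.86187
  Minor defect, Line 1: 430×303/876 = 148.73288
  Minor defect, Line 2: 430×272/876 = 133.51598
  Minor defect, Line 3: 430×301/876 = 147.75114
  Major defect, Line 1: 135×303/876 = 46.69521
  Major defect, Line 2: 135×272/876 = 41.91781
  Major defect, Line 3: 135×301/876 = 46.38699
Contributions (O − E)²/E:
  (130 − 107.57192)²/107.57192 = 4.6761
  (135 − 96.56621)²/96.56621 = 15.2968
  (46 − 106.86187)²/106.86187 = 34.6631
  (94 − 148.73288)²/148.73288 = 20.1414
  (108 − 133.51598)²/133.51598 = 4.8763
  (228 − 147.75114)²/147.75114 = 43.5860
  (79 − 46.69521)²/46.69521 = 22.3492
  (29 − 41.91781)²/41.91781 = 3.9809
  (27 − 46.38699)²/46.38699 = 8.1026
χ² = 4.6761 + 15.2968 + 34.6631 + 20.1414 + 4.8763 + 43.5860 + 22.3492 + 3.9809 + 8.1026 = 157.672
df = (3−1)(3−1) = 4. Since 157.672 > 9.488, reject the null hypothesis of independence at α = 0.05.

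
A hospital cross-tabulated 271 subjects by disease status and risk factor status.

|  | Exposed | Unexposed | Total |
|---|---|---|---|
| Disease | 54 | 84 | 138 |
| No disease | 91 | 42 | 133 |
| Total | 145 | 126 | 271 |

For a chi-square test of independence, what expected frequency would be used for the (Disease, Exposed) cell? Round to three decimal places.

Row total (Disease) = 138; column total (Exposed) = 145; grand total N = 271.
Expected count = (row total × column total) / N = 138 × 145 / 271 = 73.838.

73.838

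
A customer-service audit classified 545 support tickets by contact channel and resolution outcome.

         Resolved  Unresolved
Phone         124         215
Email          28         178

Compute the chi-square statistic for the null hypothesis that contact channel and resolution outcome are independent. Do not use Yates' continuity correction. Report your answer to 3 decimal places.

33.663

Row totals: 339, 206. Column totals: 152, 393. Grand total N = 545.
Expected counts (row total × column total / N):
  Phone, Resolved: 339×152/545 = 94.5468
  Phone, Unresolved: 339×393/545 = 244.4532
  Email, Resolved: 206×152/545 = 57.4532
  Email, Unresolved: 206×393/545 = 148.5468
Contributions (O − E)²/E:
  (124 − 94.5468)²/94.5468 = 9.1753
  (215 − 244.4532)²/244.4532 = 3.5487
  (28 − 57.4532)²/57.4532 = 15.0991
  (178 − 148.5468)²/148.5468 = 5.8398
χ² = 9.1753 + 3.5487 + 15.0991 + 5.8398 = 33.663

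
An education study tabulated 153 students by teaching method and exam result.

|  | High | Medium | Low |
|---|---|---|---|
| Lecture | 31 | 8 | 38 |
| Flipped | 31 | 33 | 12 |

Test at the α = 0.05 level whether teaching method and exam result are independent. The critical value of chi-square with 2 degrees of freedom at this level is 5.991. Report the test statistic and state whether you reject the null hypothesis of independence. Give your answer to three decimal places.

Row totals: 77, 76. Column totals: 62, 41, 50. Grand total N = 153.
Expected counts (row total × column total / N):
  Lecture, High: 77×62/153 = 31.2026
  Lecture, Medium: 77×41/153 = 20.6340
  Lecture, Low: 77×50/153 = 25.1634
  Flipped, High: 76×62/153 = 30.7974
  Flipped, Medium: 76×41/153 = 20.3660
  Flipped, Low: 76×50/153 = 24.8366
Contributions (O − E)²/E:
  (31 − 31.2026)²/31.2026 = 0.0013
  (8 − 20.6340)²/20.6340 = 7.7357
  (38 − 25.1634)²/25.1634 = 6.5483
  (31 − 30.7974)²/30.7974 = 0.0013
  (33 − 20.3660)²/20.3660 = 7.8375
  (12 − 24.8366)²/24.8366 = 6.6345
χ² = 0.0013 + 7.7357 + 6.5483 + 0.0013 + 7.8375 + 6.6345 = 28.759
df = (2−1)(3−1) = 2. Since 28.759 > 5.991, reject the null hypothesis of independence at α = 0.05.

28.759; reject H₀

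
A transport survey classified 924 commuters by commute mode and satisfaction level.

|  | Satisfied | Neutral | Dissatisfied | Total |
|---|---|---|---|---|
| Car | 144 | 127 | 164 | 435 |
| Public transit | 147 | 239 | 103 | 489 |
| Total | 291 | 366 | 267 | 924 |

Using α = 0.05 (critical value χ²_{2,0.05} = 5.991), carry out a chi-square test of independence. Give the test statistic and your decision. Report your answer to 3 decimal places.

Grand total N = 924.
Expected counts (row total × column total / N):
  Car, Satisfied: 435×291/924 = 136.9968
  Car, Neutral: 435×366/924 = 172.3052
  Car, Dissatisfied: 435×267/924 = 125.6981
  Public transit, Satisfied: 489×291/924 = 154.0032
  Public transit, Neutral: 489×366/924 = 193.6948
  Public transit, Dissatisfied: 489×267/924 = 141.3019
Contributions (O − E)²/E:
  (144 − 136.9968)²/136.9968 = 0.3580
  (127 − 172.3052)²/172.3052 = 11.9124
  (164 − 125.6981)²/125.6981 = 11.6711
  (147 − 154.0032)²/154.0032 = 0.3185
  (239 − 193.6948)²/193.6948 = 10.5969
  (103 − 141.3019)²/141.3019 = 10.3823
χ² = 0.3580 + 11.9124 + 11.6711 + 0.3185 + 10.5969 + 10.3823 = 45.239
df = (2−1)(3−1) = 2. Since 45.239 > 5.991, reject the null hypothesis of independence at α = 0.05.

45.239; reject H₀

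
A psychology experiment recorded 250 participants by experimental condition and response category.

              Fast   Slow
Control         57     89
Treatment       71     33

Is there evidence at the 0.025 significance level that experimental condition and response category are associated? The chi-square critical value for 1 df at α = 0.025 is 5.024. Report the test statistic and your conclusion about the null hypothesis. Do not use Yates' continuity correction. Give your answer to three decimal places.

20.766; reject H₀

Row totals: 146, 104. Column totals: 128, 122. Grand total N = 250.
Expected counts (row total × column total / N):
  Control, Fast: 146×128/250 = 74.7520
  Control, Slow: 146×122/250 = 71.2480
  Treatment, Fast: 104×128/250 = 53.2480
  Treatment, Slow: 104×122/250 = 50.7520
Contributions (O − E)²/E:
  (57 − 74.7520)²/74.7520 = 4.2157
  (89 − 71.2480)²/71.2480 = 4.4231
  (71 − 53.2480)²/53.2480 = 5.9182
  (33 − 50.7520)²/50.7520 = 6.2093
χ² = 4.2157 + 4.4231 + 5.9182 + 6.2093 = 20.766
df = (2−1)(2−1) = 1. Since 20.766 > 5.024, reject the null hypothesis of independence at α = 0.025.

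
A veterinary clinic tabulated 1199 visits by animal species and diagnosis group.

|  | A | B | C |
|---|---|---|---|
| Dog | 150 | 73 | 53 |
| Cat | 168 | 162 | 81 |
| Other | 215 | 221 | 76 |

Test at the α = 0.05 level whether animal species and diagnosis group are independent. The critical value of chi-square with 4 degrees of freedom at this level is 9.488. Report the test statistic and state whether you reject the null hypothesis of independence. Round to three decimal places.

Row totals: 276, 411, 512. Column totals: 533, 456, 210. Grand total N = 1199.
Expected counts (row total × column total / N):
  Dog, A: 276×533/1199 = 122.69224
  Dog, B: 276×456/1199 = 104.96747
  Dog, C: 276×210/1199 = 48.34028
  Cat, A: 411×533/1199 = 182.70475
  Cat, B: 411×456/1199 = 156.31026
  Cat, C: 411×210/1199 = 71.98499
  Other, A: 512×533/1199 = 227.60300
  Other, B: 512×456/1199 = 194.72227
  Other, C: 512×210/1199 = 89.67473
Contributions (O − E)²/E:
  (150 − 122.69224)²/122.69224 = 6.0779
  (73 − 104.96747)²/104.96747 = 9.7356
  (53 − 48.34028)²/48.34028 = 0.4492
  (168 − 182.70475)²/182.70475 = 1.1835
  (162 − 156.31026)²/156.31026 = 0.2071
  (81 − 71.98499)²/71.98499 = 1.1290
  (215 − 227.60300)²/227.60300 = 0.6979
  (221 − 194.72227)²/194.72227 = 3.5462
  (76 − 89.67473)²/89.67473 = 2.0853
χ² = 6.0779 + 9.7356 + 0.4492 + 1.1835 + 0.2071 + 1.1290 + 0.6979 + 3.5462 + 2.0853 = 25.112
df = (3−1)(3−1) = 4. Since 25.112 > 9.488, reject the null hypothesis of independence at α = 0.05.

25.112; reject H₀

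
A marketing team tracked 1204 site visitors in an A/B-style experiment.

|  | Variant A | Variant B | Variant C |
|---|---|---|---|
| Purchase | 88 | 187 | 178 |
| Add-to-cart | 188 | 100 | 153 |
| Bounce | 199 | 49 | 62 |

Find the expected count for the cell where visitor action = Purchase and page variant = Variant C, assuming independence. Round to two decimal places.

Row total (Purchase) = 453; column total (Variant C) = 393; grand total N = 1204.
Expected count = (row total × column total) / N = 453 × 393 / 1204 = 147.86.

147.86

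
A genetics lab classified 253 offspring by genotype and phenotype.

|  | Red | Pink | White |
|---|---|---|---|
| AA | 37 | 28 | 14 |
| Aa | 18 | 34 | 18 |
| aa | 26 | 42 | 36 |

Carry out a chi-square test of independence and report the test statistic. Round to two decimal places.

14.28

Row totals: 79, 70, 104. Column totals: 81, 104, 68. Grand total N = 253.
Expected counts (row total × column total / N):
  AA, Red: 79×81/253 = 25.292
  AA, Pink: 79×104/253 = 32.474
  AA, White: 79×68/253 = 21.233
  Aa, Red: 70×81/253 = 22.411
  Aa, Pink: 70×104/253 = 28.775
  Aa, White: 70×68/253 = 18.814
  aa, Red: 104×81/253 = 33.296
  aa, Pink: 104×104/253 = 42.751
  aa, White: 104×68/253 = 27.953
Contributions (O − E)²/E:
  (37 − 25.292)²/25.292 = 5.4198
  (28 − 32.474)²/32.474 = 0.6164
  (14 − 21.233)²/21.233 = 2.4639
  (18 − 22.411)²/22.411 = 0.8682
  (34 − 28.775)²/28.775 = 0.9488
  (18 − 18.814)²/18.814 = 0.0352
  (26 − 33.296)²/33.296 = 1.5987
  (42 − 42.751)²/42.751 = 0.0132
  (36 − 27.953)²/27.953 = 2.3165
χ² = 5.4198 + 0.6164 + 2.4639 + 0.8682 + 0.9488 + 0.0352 + 1.5987 + 0.0132 + 2.3165 = 14.28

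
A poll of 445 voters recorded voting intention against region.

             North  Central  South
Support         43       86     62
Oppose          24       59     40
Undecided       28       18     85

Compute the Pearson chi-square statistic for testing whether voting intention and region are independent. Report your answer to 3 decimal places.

50.139

Row totals: 191, 123, 131. Column totals: 95, 163, 187. Grand total N = 445.
Expected counts (row total × column total / N):
  Support, North: 191×95/445 = 40.77528
  Support, Central: 191×163/445 = 69.96180
  Support, South: 191×187/445 = 80.26292
  Oppose, North: 123×95/445 = 26.25843
  Oppose, Central: 123×163/445 = 45.05393
  Oppose, South: 123×187/445 = 51.68764
  Undecided, North: 131×95/445 = 27.96629
  Undecided, Central: 131×163/445 = 47.98427
  Undecided, South: 131×187/445 = 55.04944
Contributions (O − E)²/E:
  (43 − 40.77528)²/40.77528 = 0.1214
  (86 − 69.96180)²/69.96180 = 3.6766
  (62 − 80.26292)²/80.26292 = 4.1555
  (24 − 26.25843)²/26.25843 = 0.1942
  (59 − 45.05393)²/45.05393 = 4.3169
  (40 − 51.68764)²/51.68764 = 2.6428
  (28 − 27.96629)²/27.96629 = 0.0000
  (18 − 47.98427)²/47.98427 = 18.7365
  (85 − 55.04944)²/55.04944 = 16.2951
χ² = 0.1214 + 3.6766 + 4.1555 + 0.1942 + 4.3169 + 2.6428 + 0.0000 + 18.7365 + 16.2951 = 50.139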